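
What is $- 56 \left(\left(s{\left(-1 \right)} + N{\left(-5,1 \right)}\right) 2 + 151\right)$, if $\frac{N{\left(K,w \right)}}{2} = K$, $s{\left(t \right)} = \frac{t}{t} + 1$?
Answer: $-7560$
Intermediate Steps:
$s{\left(t \right)} = 2$ ($s{\left(t \right)} = 1 + 1 = 2$)
$N{\left(K,w \right)} = 2 K$
$- 56 \left(\left(s{\left(-1 \right)} + N{\left(-5,1 \right)}\right) 2 + 151\right) = - 56 \left(\left(2 + 2 \left(-5\right)\right) 2 + 151\right) = - 56 \left(\left(2 - 10\right) 2 + 151\right) = - 56 \left(\left(-8\right) 2 + 151\right) = - 56 \left(-16 + 151\right) = \left(-56\right) 135 = -7560$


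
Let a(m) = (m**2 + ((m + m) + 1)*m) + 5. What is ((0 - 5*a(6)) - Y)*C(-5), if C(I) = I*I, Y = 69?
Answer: -16600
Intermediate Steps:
C(I) = I**2
a(m) = 5 + m**2 + m*(1 + 2*m) (a(m) = (m**2 + (2*m + 1)*m) + 5 = (m**2 + (1 + 2*m)*m) + 5 = (m**2 + m*(1 + 2*m)) + 5 = 5 + m**2 + m*(1 + 2*m))
((0 - 5*a(6)) - Y)*C(-5) = ((0 - 5*(5 + 6 + 3*6**2)) - 1*69)*(-5)**2 = ((0 - 5*(5 + 6 + 3*36)) - 69)*25 = ((0 - 5*(5 + 6 + 108)) - 69)*25 = ((0 - 5*119) - 69)*25 = ((0 - 595) - 69)*25 = (-595 - 69)*25 = -664*25 = -16600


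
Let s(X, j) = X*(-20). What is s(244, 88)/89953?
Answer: -4880/89953 ≈ -0.054251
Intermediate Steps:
s(X, j) = -20*X
s(244, 88)/89953 = -20*244/89953 = -4880*1/89953 = -4880/89953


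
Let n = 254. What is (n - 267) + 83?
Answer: 70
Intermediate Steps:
(n - 267) + 83 = (254 - 267) + 83 = -13 + 83 = 70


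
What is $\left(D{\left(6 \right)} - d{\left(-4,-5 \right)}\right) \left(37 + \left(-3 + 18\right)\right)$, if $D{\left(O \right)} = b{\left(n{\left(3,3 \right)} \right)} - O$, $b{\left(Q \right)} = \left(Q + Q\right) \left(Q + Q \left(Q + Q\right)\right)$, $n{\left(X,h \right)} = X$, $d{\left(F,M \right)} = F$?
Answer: $6448$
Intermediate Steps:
$b{\left(Q \right)} = 2 Q \left(Q + 2 Q^{2}\right)$ ($b{\left(Q \right)} = 2 Q \left(Q + Q 2 Q\right) = 2 Q \left(Q + 2 Q^{2}\right)$)
$D{\left(O \right)} = 126 - O$ ($D{\left(O \right)} = 3^{2} \left(2 + 4 \cdot 3\right) - O = 9 \left(2 + 12\right) - O = 9 \cdot 14 - O = 126 - O$)
$\left(D{\left(6 \right)} - d{\left(-4,-5 \right)}\right) \left(37 + \left(-3 + 18\right)\right) = \left(\left(126 - 6\right) - -4\right) \left(37 + \left(-3 + 18\right)\right) = \left(\left(126 - 6\right) + 4\right) \left(37 + 15\right) = \left(120 + 4\right) 52 = 124 \cdot 52 = 6448$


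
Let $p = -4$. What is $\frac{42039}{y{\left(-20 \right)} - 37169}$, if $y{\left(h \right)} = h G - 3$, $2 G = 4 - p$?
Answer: $- \frac{42039}{37252} \approx -1.1285$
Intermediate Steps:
$G = 4$ ($G = \frac{4 - -4}{2} = \frac{4 + 4}{2} = \frac{1}{2} \cdot 8 = 4$)
$y{\left(h \right)} = -3 + 4 h$ ($y{\left(h \right)} = h 4 - 3 = 4 h - 3 = -3 + 4 h$)
$\frac{42039}{y{\left(-20 \right)} - 37169} = \frac{42039}{\left(-3 + 4 \left(-20\right)\right) - 37169} = \frac{42039}{\left(-3 - 80\right) - 37169} = \frac{42039}{-83 - 37169} = \frac{42039}{-37252} = 42039 \left(- \frac{1}{37252}\right) = - \frac{42039}{37252}$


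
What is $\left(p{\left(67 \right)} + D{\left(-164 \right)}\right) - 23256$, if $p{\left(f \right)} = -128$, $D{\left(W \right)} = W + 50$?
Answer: $-23498$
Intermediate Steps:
$D{\left(W \right)} = 50 + W$
$\left(p{\left(67 \right)} + D{\left(-164 \right)}\right) - 23256 = \left(-128 + \left(50 - 164\right)\right) - 23256 = \left(-128 - 114\right) - 23256 = -242 - 23256 = -23498$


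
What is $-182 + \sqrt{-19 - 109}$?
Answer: $-182 + 8 i \sqrt{2} \approx -182.0 + 11.314 i$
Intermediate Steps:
$-182 + \sqrt{-19 - 109} = -182 + \sqrt{-128} = -182 + 8 i \sqrt{2}$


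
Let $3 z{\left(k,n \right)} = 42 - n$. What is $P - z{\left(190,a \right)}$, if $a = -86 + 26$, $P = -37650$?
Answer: $-37684$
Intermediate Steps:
$a = -60$
$z{\left(k,n \right)} = 14 - \frac{n}{3}$ ($z{\left(k,n \right)} = \frac{42 - n}{3} = 14 - \frac{n}{3}$)
$P - z{\left(190,a \right)} = -37650 - \left(14 - -20\right) = -37650 - \left(14 + 20\right) = -37650 - 34 = -37684$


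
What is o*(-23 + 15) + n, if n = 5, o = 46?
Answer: -363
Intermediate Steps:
o*(-23 + 15) + n = 46*(-23 + 15) + 5 = 46*(-8) + 5 = -368 + 5 = -363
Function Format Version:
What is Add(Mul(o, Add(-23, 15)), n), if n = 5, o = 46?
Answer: -363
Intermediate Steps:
Add(Mul(o, Add(-23, 15)), n) = Add(Mul(46, Add(-23, 15)), 5) = Add(Mul(46, -8), 5) = Add(-368, 5) = -363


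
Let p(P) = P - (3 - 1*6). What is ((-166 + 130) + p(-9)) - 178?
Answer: -220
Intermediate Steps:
p(P) = 3 + P (p(P) = P - (3 - 6) = P - 1*(-3) = P + 3 = 3 + P)
((-166 + 130) + p(-9)) - 178 = ((-166 + 130) + (3 - 9)) - 178 = (-36 - 6) - 178 = -42 - 178 = -220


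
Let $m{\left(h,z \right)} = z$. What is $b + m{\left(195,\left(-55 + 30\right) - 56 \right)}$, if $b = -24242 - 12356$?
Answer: $-36679$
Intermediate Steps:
$b = -36598$ ($b = -24242 - 12356 = -36598$)
$b + m{\left(195,\left(-55 + 30\right) - 56 \right)} = -36598 + \left(\left(-55 + 30\right) - 56\right) = -36598 - 81 = -36679$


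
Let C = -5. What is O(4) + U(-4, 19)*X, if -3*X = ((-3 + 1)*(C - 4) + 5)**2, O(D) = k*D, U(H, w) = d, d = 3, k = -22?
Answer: -617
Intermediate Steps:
U(H, w) = 3
O(D) = -22*D
X = -529/3 (X = -((-3 + 1)*(-5 - 4) + 5)**2/3 = -(-2*(-9) + 5)**2/3 = -(18 + 5)**2/3 = -1/3*23**2 = -1/3*529 = -529/3 ≈ -176.33)
O(4) + U(-4, 19)*X = -22*4 + 3*(-529/3) = -88 - 529 = -617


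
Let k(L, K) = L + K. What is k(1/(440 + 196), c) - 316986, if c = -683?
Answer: -202037483/636 ≈ -3.1767e+5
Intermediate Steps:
k(L, K) = K + L
k(1/(440 + 196), c) - 316986 = (-683 + 1/(440 + 196)) - 316986 = (-683 + 1/636) - 316986 = -434387/636 - 316986 = -202037483/636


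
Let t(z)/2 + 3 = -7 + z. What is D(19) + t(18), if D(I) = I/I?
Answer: 17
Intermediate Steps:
t(z) = -20 + 2*z (t(z) = -6 + 2*(-7 + z) = -6 + (-14 + 2*z) = -20 + 2*z)
D(I) = 1
D(19) + t(18) = 1 + (-20 + 2*18) = 1 + (-20 + 36) = 1 + 16 = 17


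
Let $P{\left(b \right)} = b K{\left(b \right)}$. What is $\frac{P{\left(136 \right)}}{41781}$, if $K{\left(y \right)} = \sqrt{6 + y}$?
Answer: $\frac{136 \sqrt{142}}{41781} \approx 0.038789$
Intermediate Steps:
$P{\left(b \right)} = b \sqrt{6 + b}$
$\frac{P{\left(136 \right)}}{41781} = \frac{136 \sqrt{6 + 136}}{41781} = 136 \sqrt{142} \cdot \frac{1}{41781} = \frac{136 \sqrt{142}}{41781}$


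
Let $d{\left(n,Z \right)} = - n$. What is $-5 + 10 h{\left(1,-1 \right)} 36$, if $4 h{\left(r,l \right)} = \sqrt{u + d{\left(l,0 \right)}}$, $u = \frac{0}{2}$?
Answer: $85$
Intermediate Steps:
$u = 0$ ($u = 0 \cdot \frac{1}{2} = 0$)
$h{\left(r,l \right)} = \frac{\sqrt{- l}}{4}$ ($h{\left(r,l \right)} = \frac{\sqrt{0 - l}}{4} = \frac{\sqrt{- l}}{4}$)
$-5 + 10 h{\left(1,-1 \right)} 36 = -5 + 10 \frac{\sqrt{\left(-1\right) \left(-1\right)}}{4} \cdot 36 = -5 + 10 \frac{\sqrt{1}}{4} \cdot 36 = -5 + 10 \cdot \frac{1}{4} \cdot 1 \cdot 36 = -5 + 10 \cdot \frac{1}{4} \cdot 36 = -5 + \frac{5}{2} \cdot 36 = -5 + 90 = 85$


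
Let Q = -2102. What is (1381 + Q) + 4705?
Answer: 3984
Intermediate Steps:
(1381 + Q) + 4705 = (1381 - 2102) + 4705 = -721 + 4705 = 3984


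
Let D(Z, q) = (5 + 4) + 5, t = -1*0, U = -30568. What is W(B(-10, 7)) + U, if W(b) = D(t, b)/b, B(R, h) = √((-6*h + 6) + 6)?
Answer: -30568 - 7*I*√30/15 ≈ -30568.0 - 2.556*I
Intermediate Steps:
t = 0
D(Z, q) = 14 (D(Z, q) = 9 + 5 = 14)
B(R, h) = √(12 - 6*h) (B(R, h) = √((6 - 6*h) + 6) = √(12 - 6*h))
W(b) = 14/b
W(B(-10, 7)) + U = 14/(√(12 - 6*7)) - 30568 = 14/(√(12 - 42)) - 30568 = 14/(√(-30)) - 30568 = 14/((I*√30)) - 30568 = 14*(-I*√30/30) - 30568 = -7*I*√30/15 - 30568 = -30568 - 7*I*√30/15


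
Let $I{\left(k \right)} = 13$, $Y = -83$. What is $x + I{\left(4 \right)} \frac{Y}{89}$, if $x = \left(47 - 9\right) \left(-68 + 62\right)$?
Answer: $- \frac{21371}{89} \approx -240.12$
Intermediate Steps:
$x = -228$ ($x = 38 \left(-6\right) = -228$)
$x + I{\left(4 \right)} \frac{Y}{89} = -228 + 13 \left(- \frac{83}{89}\right) = -228 - \frac{1079}{89} = - \frac{21371}{89}$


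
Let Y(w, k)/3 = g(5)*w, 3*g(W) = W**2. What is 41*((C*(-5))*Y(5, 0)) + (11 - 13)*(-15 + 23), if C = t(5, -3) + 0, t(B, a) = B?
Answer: -128141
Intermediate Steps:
g(W) = W**2/3
Y(w, k) = 25*w (Y(w, k) = 3*(((1/3)*5**2)*w) = 3*(((1/3)*25)*w) = 3*(25*w/3) = 25*w)
C = 5 (C = 5 + 0 = 5)
41*((C*(-5))*Y(5, 0)) + (11 - 13)*(-15 + 23) = 41*((5*(-5))*(25*5)) + (11 - 13)*(-15 + 23) = 41*(-25*125) - 2*8 = 41*(-3125) - 16 = -128125 - 16 = -128141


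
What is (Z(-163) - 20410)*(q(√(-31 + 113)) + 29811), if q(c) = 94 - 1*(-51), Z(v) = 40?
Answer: -610203720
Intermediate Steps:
q(c) = 145 (q(c) = 94 + 51 = 145)
(Z(-163) - 20410)*(q(√(-31 + 113)) + 29811) = (40 - 20410)*(145 + 29811) = -20370*29956 = -610203720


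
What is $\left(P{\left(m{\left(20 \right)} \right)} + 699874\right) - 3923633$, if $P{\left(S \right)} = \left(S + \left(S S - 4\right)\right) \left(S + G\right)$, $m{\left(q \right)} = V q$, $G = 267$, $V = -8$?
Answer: $-502107$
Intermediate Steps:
$m{\left(q \right)} = - 8 q$
$P{\left(S \right)} = \left(267 + S\right) \left(-4 + S + S^{2}\right)$ ($P{\left(S \right)} = \left(S + \left(S S - 4\right)\right) \left(S + 267\right) = \left(S + \left(S^{2} - 4\right)\right) \left(267 + S\right) = \left(S + \left(-4 + S^{2}\right)\right) \left(267 + S\right) = \left(-4 + S + S^{2}\right) \left(267 + S\right) = \left(267 + S\right) \left(-4 + S + S^{2}\right)$)
$\left(P{\left(m{\left(20 \right)} \right)} + 699874\right) - 3923633 = \left(\left(-1068 + \left(\left(-8\right) 20\right)^{3} + 263 \left(\left(-8\right) 20\right) + 268 \left(\left(-8\right) 20\right)^{2}\right) + 699874\right) - 3923633 = \left(\left(-1068 + \left(-160\right)^{3} + 263 \left(-160\right) + 268 \left(-160\right)^{2}\right) + 699874\right) - 3923633 = \left(\left(-1068 - 4096000 - 42080 + 268 \cdot 25600\right) + 699874\right) - 3923633 = \left(\left(-1068 - 4096000 - 42080 + 6860800\right) + 699874\right) - 3923633 = \left(2721652 + 699874\right) - 3923633 = 3421526 - 3923633 = -502107$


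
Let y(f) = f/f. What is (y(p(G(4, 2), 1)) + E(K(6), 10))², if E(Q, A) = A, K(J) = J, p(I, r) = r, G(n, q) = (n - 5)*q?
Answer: 121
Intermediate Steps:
G(n, q) = q*(-5 + n) (G(n, q) = (-5 + n)*q = q*(-5 + n))
y(f) = 1
(y(p(G(4, 2), 1)) + E(K(6), 10))² = (1 + 10)² = 11² = 121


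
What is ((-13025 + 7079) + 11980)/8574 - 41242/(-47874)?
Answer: 17846684/11401991 ≈ 1.5652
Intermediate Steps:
((-13025 + 7079) + 11980)/8574 - 41242/(-47874) = (-5946 + 11980)*(1/8574) - 41242*(-1/47874) = 6034*(1/8574) + 20621/23937 = 3017/4287 + 20621/23937 = 17846684/11401991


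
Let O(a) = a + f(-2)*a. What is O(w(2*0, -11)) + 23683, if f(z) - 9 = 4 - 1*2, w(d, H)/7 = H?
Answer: 22759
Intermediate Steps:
w(d, H) = 7*H
f(z) = 11 (f(z) = 9 + (4 - 1*2) = 9 + (4 - 2) = 9 + 2 = 11)
O(a) = 12*a (O(a) = a + 11*a = 12*a)
O(w(2*0, -11)) + 23683 = 12*(7*(-11)) + 23683 = 12*(-77) + 23683 = -924 + 23683 = 22759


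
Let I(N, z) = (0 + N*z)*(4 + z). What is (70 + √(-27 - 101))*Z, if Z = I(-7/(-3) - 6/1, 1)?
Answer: -3850/3 - 440*I*√2/3 ≈ -1283.3 - 207.42*I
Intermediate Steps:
I(N, z) = N*z*(4 + z) (I(N, z) = (N*z)*(4 + z) = N*z*(4 + z))
Z = -55/3 (Z = (-7/(-3) - 6/1)*1*(4 + 1) = (-7*(-⅓) - 6*1)*1*5 = (7/3 - 6)*1*5 = -11/3*1*5 = -55/3 ≈ -18.333)
(70 + √(-27 - 101))*Z = (70 + √(-27 - 101))*(-55/3) = (70 + √(-128))*(-55/3) = (70 + 8*I*√2)*(-55/3) = -3850/3 - 440*I*√2/3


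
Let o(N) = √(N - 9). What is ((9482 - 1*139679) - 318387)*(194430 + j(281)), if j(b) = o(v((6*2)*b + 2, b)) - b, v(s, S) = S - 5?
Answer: -87092135016 - 448584*√267 ≈ -8.7099e+10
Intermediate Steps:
v(s, S) = -5 + S
o(N) = √(-9 + N)
j(b) = √(-14 + b) - b (j(b) = √(-9 + (-5 + b)) - b = √(-14 + b) - b)
((9482 - 1*139679) - 318387)*(194430 + j(281)) = ((9482 - 1*139679) - 318387)*(194430 + (√(-14 + 281) - 1*281)) = ((9482 - 139679) - 318387)*(194430 + (√267 - 281)) = (-130197 - 318387)*(194430 + (-281 + √267)) = -448584*(194149 + √267) = -87092135016 - 448584*√267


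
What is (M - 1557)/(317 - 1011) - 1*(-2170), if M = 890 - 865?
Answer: 753756/347 ≈ 2172.2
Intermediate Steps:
M = 25
(M - 1557)/(317 - 1011) - 1*(-2170) = (25 - 1557)/(317 - 1011) - 1*(-2170) = -1532/(-694) + 2170 = -1532*(-1/694) + 2170 = 766/347 + 2170 = 753756/347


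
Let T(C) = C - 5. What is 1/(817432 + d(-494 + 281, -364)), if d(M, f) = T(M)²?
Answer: 1/864956 ≈ 1.1561e-6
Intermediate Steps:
T(C) = -5 + C
d(M, f) = (-5 + M)²
1/(817432 + d(-494 + 281, -364)) = 1/(817432 + (-5 + (-494 + 281))²) = 1/(817432 + (-5 - 213)²) = 1/(817432 + (-218)²) = 1/(817432 + 47524) = 1/864956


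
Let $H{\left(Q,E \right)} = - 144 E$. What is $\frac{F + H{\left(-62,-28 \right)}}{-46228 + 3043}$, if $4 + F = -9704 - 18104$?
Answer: $\frac{4756}{8637} \approx 0.55065$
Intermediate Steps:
$F = -27812$ ($F = -4 - 27808 = -27812$)
$\frac{F + H{\left(-62,-28 \right)}}{-46228 + 3043} = \frac{-27812 - -4032}{-46228 + 3043} = \frac{-27812 + 4032}{-43185} = \left(-23780\right) \left(- \frac{1}{43185}\right) = \frac{4756}{8637}$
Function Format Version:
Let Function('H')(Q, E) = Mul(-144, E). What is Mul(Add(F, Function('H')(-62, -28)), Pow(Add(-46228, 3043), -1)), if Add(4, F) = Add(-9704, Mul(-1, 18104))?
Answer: Rational(4756, 8637) ≈ 0.55065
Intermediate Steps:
F = -27812 (F = Add(-4, Add(-9704, Mul(-1, 18104))) = Add(-4, Add(-9704, -18104)) = Add(-4, -27808) = -27812)
Mul(Add(F, Function('H')(-62, -28)), Pow(Add(-46228, 3043), -1)) = Mul(Add(-27812, Mul(-144, -28)), Pow(Add(-46228, 3043), -1)) = Mul(Add(-27812, 4032), Pow(-43185, -1)) = Mul(-23780, Rational(-1, 43185)) = Rational(4756, 8637)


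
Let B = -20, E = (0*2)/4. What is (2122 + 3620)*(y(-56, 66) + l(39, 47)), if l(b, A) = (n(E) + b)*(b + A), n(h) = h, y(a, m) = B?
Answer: 19143828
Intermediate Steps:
E = 0 (E = 0*(¼) = 0)
y(a, m) = -20
l(b, A) = b*(A + b) (l(b, A) = (0 + b)*(b + A) = b*(A + b))
(2122 + 3620)*(y(-56, 66) + l(39, 47)) = (2122 + 3620)*(-20 + 39*(47 + 39)) = 5742*(-20 + 39*86) = 5742*(-20 + 3354) = 5742*3334 = 19143828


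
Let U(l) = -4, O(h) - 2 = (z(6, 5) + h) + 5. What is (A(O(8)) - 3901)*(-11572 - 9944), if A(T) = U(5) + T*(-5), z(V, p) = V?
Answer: 86279160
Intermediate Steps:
O(h) = 13 + h (O(h) = 2 + ((6 + h) + 5) = 2 + (11 + h) = 13 + h)
A(T) = -4 - 5*T (A(T) = -4 + T*(-5) = -4 - 5*T)
(A(O(8)) - 3901)*(-11572 - 9944) = ((-4 - 5*(13 + 8)) - 3901)*(-11572 - 9944) = ((-4 - 5*21) - 3901)*(-21516) = ((-4 - 105) - 3901)*(-21516) = (-109 - 3901)*(-21516) = -4010*(-21516) = 86279160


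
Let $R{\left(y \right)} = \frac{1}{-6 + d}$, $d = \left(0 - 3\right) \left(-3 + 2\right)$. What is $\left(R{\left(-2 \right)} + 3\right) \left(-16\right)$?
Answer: $- \frac{128}{3} \approx -42.667$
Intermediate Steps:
$d = 3$ ($d = \left(-3\right) \left(-1\right) = 3$)
$R{\left(y \right)} = - \frac{1}{3}$ ($R{\left(y \right)} = \frac{1}{-6 + 3} = \frac{1}{-3} = - \frac{1}{3}$)
$\left(R{\left(-2 \right)} + 3\right) \left(-16\right) = \left(- \frac{1}{3} + 3\right) \left(-16\right) = \frac{8}{3} \left(-16\right) = - \frac{128}{3}$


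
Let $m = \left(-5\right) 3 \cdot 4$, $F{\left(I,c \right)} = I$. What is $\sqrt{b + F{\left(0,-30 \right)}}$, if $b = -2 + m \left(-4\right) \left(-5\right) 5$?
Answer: $i \sqrt{6002} \approx 77.473 i$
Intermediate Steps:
$m = -60$ ($m = \left(-15\right) 4 = -60$)
$b = -6002$ ($b = -2 - 60 \left(-4\right) \left(-5\right) 5 = -2 - 60 \cdot 20 \cdot 5 = -2 - 6000 = -6002$)
$\sqrt{b + F{\left(0,-30 \right)}} = \sqrt{-6002 + 0} = \sqrt{-6002} = i \sqrt{6002}$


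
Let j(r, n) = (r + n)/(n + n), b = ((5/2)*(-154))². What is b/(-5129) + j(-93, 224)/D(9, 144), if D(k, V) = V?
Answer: -9561619301/330882048 ≈ -28.897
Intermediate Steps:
b = 148225 (b = ((5*(½))*(-154))² = ((5/2)*(-154))² = (-385)² = 148225)
j(r, n) = (n + r)/(2*n) (j(r, n) = (n + r)/((2*n)) = (n + r)*(1/(2*n)) = (n + r)/(2*n))
b/(-5129) + j(-93, 224)/D(9, 144) = 148225/(-5129) + ((½)*(224 - 93)/224)/144 = 148225*(-1/5129) + ((½)*(1/224)*131)*(1/144) = -148225/5129 + (131/448)*(1/144) = -148225/5129 + 131/64512 = -9561619301/330882048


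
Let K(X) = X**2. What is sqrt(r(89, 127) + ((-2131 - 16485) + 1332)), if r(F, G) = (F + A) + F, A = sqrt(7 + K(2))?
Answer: sqrt(-17106 + sqrt(11)) ≈ 130.78*I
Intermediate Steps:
A = sqrt(11) (A = sqrt(7 + 2**2) = sqrt(7 + 4) = sqrt(11) ≈ 3.3166)
r(F, G) = sqrt(11) + 2*F (r(F, G) = (F + sqrt(11)) + F = sqrt(11) + 2*F)
sqrt(r(89, 127) + ((-2131 - 16485) + 1332)) = sqrt((sqrt(11) + 2*89) + ((-2131 - 16485) + 1332)) = sqrt((sqrt(11) + 178) + (-18616 + 1332)) = sqrt((178 + sqrt(11)) - 17284) = sqrt(-17106 + sqrt(11))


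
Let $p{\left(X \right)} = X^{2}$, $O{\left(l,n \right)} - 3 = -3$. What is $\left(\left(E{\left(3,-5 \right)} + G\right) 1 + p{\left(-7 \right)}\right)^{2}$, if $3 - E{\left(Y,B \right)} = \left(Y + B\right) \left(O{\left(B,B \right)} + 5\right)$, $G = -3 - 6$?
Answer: $2809$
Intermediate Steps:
$G = -9$ ($G = -3 - 6 = -9$)
$O{\left(l,n \right)} = 0$ ($O{\left(l,n \right)} = 3 - 3 = 0$)
$E{\left(Y,B \right)} = 3 - 5 B - 5 Y$ ($E{\left(Y,B \right)} = 3 - \left(Y + B\right) \left(0 + 5\right) = 3 - \left(B + Y\right) 5 = 3 - \left(5 B + 5 Y\right) = 3 - 5 B - 5 Y$)
$\left(\left(E{\left(3,-5 \right)} + G\right) 1 + p{\left(-7 \right)}\right)^{2} = \left(\left(\left(3 - -25 - 15\right) - 9\right) 1 + \left(-7\right)^{2}\right)^{2} = \left(\left(\left(3 + 25 - 15\right) - 9\right) 1 + 49\right)^{2} = \left(\left(13 - 9\right) 1 + 49\right)^{2} = \left(4 \cdot 1 + 49\right)^{2} = \left(4 + 49\right)^{2} = 53^{2} = 2809$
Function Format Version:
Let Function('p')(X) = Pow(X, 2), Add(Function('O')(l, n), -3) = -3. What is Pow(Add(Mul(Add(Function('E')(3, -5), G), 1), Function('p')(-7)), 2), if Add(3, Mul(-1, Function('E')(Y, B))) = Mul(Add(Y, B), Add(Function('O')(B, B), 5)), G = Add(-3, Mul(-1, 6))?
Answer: 2809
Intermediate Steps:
G = -9 (G = Add(-3, -6) = -9)
Function('O')(l, n) = 0 (Function('O')(l, n) = Add(3, -3) = 0)
Function('E')(Y, B) = Add(3, Mul(-5, B), Mul(-5, Y)) (Function('E')(Y, B) = Add(3, Mul(-1, Mul(Add(Y, B), Add(0, 5)))) = Add(3, Mul(-1, Mul(Add(B, Y), 5))) = Add(3, Mul(-1, Add(Mul(5, B), Mul(5, Y)))) = Add(3, Add(Mul(-5, B), Mul(-5, Y))) = Add(3, Mul(-5, B), Mul(-5, Y)))
Pow(Add(Mul(Add(Function('E')(3, -5), G), 1), Function('p')(-7)), 2) = Pow(Add(Mul(Add(Add(3, Mul(-5, -5), Mul(-5, 3)), -9), 1), Pow(-7, 2)), 2) = Pow(Add(Mul(Add(Add(3, 25, -15), -9), 1), 49), 2) = Pow(Add(Mul(Add(13, -9), 1), 49), 2) = Pow(Add(Mul(4, 1), 49), 2) = Pow(Add(4, 49), 2) = Pow(53, 2) = 2809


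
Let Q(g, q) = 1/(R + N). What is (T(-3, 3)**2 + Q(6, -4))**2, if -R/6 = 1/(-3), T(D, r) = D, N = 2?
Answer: 1369/16 ≈ 85.563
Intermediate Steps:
R = 2 (R = -6/(-3) = -6*(-1/3) = 2)
Q(g, q) = 1/4 (Q(g, q) = 1/(2 + 2) = 1/4)
(T(-3, 3)**2 + Q(6, -4))**2 = ((-3)**2 + 1/4)**2 = (9 + 1/4)**2 = (37/4)**2 = 1369/16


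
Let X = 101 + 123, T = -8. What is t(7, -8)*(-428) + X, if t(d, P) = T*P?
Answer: -27168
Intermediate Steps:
t(d, P) = -8*P
X = 224
t(7, -8)*(-428) + X = -8*(-8)*(-428) + 224 = 64*(-428) + 224 = -27392 + 224 = -27168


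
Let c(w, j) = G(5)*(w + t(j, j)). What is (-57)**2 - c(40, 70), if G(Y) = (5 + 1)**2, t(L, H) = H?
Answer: -711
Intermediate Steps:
G(Y) = 36 (G(Y) = 6**2 = 36)
c(w, j) = 36*j + 36*w (c(w, j) = 36*(w + j) = 36*(j + w) = 36*j + 36*w)
(-57)**2 - c(40, 70) = (-57)**2 - (36*70 + 36*40) = 3249 - (2520 + 1440) = 3249 - 1*3960 = 3249 - 3960 = -711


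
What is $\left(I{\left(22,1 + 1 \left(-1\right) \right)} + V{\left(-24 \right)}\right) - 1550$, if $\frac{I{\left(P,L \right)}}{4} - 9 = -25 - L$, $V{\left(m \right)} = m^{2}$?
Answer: $-1038$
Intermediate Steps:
$I{\left(P,L \right)} = -64 - 4 L$ ($I{\left(P,L \right)} = 36 + 4 \left(-25 - L\right) = 36 - \left(100 + 4 L\right) = -64 - 4 L$)
$\left(I{\left(22,1 + 1 \left(-1\right) \right)} + V{\left(-24 \right)}\right) - 1550 = \left(\left(-64 - 4 \left(1 + 1 \left(-1\right)\right)\right) + \left(-24\right)^{2}\right) - 1550 = \left(\left(-64 - 4 \left(1 - 1\right)\right) + 576\right) - 1550 = \left(\left(-64 - 0\right) + 576\right) - 1550 = \left(\left(-64 + 0\right) + 576\right) - 1550 = \left(-64 + 576\right) - 1550 = 512 - 1550 = -1038$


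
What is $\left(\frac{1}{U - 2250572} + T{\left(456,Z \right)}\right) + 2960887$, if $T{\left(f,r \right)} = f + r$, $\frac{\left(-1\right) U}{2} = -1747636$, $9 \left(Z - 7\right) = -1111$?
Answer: $\frac{3685838693701}{1244700} \approx 2.9612 \cdot 10^{6}$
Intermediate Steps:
$Z = - \frac{1048}{9}$ ($Z = 7 + \frac{1}{9} \left(-1111\right) = 7 - \frac{1111}{9} = - \frac{1048}{9} \approx -116.44$)
$U = 3495272$ ($U = \left(-2\right) \left(-1747636\right) = 3495272$)
$\left(\frac{1}{U - 2250572} + T{\left(456,Z \right)}\right) + 2960887 = \left(\frac{1}{3495272 - 2250572} + \left(456 - \frac{1048}{9}\right)\right) + 2960887 = \left(\frac{1}{1244700} + \frac{3056}{9}\right) + 2960887 = \frac{422644801}{1244700} + 2960887 = \frac{3685838693701}{1244700}$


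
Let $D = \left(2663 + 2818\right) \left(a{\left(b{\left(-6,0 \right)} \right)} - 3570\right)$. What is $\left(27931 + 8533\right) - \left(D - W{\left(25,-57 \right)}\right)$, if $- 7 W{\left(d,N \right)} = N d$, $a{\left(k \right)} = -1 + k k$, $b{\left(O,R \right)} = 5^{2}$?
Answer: $\frac{113285855}{7} \approx 1.6184 \cdot 10^{7}$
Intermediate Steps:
$b{\left(O,R \right)} = 25$
$a{\left(k \right)} = -1 + k^{2}$
$D = -16147026$ ($D = \left(2663 + 2818\right) \left(\left(-1 + 25^{2}\right) - 3570\right) = 5481 \left(\left(-1 + 625\right) - 3570\right) = 5481 \left(624 - 3570\right) = 5481 \left(-2946\right) = -16147026$)
$W{\left(d,N \right)} = - \frac{N d}{7}$
$\left(27931 + 8533\right) - \left(D - W{\left(25,-57 \right)}\right) = \left(27931 + 8533\right) - \left(-16147026 - \frac{1425}{7}\right) = 36464 + \left(\frac{1425}{7} + 16147026\right) = 36464 + \frac{113030607}{7} = \frac{113285855}{7}$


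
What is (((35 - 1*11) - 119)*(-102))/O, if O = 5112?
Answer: 1615/852 ≈ 1.8955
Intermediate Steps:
(((35 - 1*11) - 119)*(-102))/O = (((35 - 1*11) - 119)*(-102))/5112 = (((35 - 11) - 119)*(-102))*(1/5112) = ((24 - 119)*(-102))*(1/5112) = -95*(-102)*(1/5112) = 9690*(1/5112) = 1615/852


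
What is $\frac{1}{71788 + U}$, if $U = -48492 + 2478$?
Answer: $\frac{1}{25774} \approx 3.8799 \cdot 10^{-5}$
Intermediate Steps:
$U = -46014$
$\frac{1}{71788 + U} = \frac{1}{71788 - 46014} = \frac{1}{25774}$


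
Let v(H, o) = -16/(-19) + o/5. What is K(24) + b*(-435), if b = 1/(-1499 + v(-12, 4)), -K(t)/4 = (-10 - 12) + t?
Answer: -1096667/142249 ≈ -7.7095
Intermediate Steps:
v(H, o) = 16/19 + o/5 (v(H, o) = -16*(-1/19) + o*(1/5) = 16/19 + o/5)
K(t) = 88 - 4*t (K(t) = -4*((-10 - 12) + t) = -4*(-22 + t) = 88 - 4*t)
b = -95/142249 (b = 1/(-1499 + (16/19 + (1/5)*4)) = 1/(-1499 + (16/19 + 4/5)) = 1/(-1499 + 156/95) = 1/(-142249/95) = -95/142249 ≈ -0.00066784)
K(24) + b*(-435) = (88 - 4*24) - 95/142249*(-435) = (88 - 96) + 41325/142249 = -8 + 41325/142249 = -1096667/142249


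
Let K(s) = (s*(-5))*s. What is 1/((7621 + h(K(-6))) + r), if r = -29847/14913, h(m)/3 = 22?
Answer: 4971/38202128 ≈ 0.00013012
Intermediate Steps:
K(s) = -5*s² (K(s) = (-5*s)*s = -5*s²)
h(m) = 66 (h(m) = 3*22 = 66)
r = -9949/4971 (r = -29847*1/14913 = -9949/4971 ≈ -2.0014)
1/((7621 + h(K(-6))) + r) = 1/((7621 + 66) - 9949/4971) = 1/(7687 - 9949/4971) = 1/(38202128/4971) = 4971/38202128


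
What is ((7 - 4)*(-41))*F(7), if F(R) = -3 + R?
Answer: -492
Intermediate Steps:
((7 - 4)*(-41))*F(7) = ((7 - 4)*(-41))*(-3 + 7) = (3*(-41))*4 = -123*4 = -492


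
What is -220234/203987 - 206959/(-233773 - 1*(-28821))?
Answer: -417207605/5972506232 ≈ -0.069855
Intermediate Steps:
-220234/203987 - 206959/(-233773 - 1*(-28821)) = -220234*1/203987 - 206959/(-233773 + 28821) = -31462/29141 - 206959/(-204952) = -31462/29141 - 206959*(-1/204952) = -31462/29141 + 206959/204952 = -417207605/5972506232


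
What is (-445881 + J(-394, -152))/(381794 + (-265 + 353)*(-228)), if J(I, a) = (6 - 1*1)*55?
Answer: -222803/180865 ≈ -1.2319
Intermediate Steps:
J(I, a) = 275 (J(I, a) = (6 - 1)*55 = 5*55 = 275)
(-445881 + J(-394, -152))/(381794 + (-265 + 353)*(-228)) = (-445881 + 275)/(381794 + (-265 + 353)*(-228)) = -445606/(381794 + 88*(-228)) = -445606/(381794 - 20064) = -445606/361730 = -445606*1/361730 = -222803/180865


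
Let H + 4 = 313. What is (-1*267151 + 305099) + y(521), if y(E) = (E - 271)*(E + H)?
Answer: 245448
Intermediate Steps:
H = 309 (H = -4 + 313 = 309)
y(E) = (-271 + E)*(309 + E) (y(E) = (E - 271)*(E + 309) = (-271 + E)*(309 + E))
(-1*267151 + 305099) + y(521) = (-1*267151 + 305099) + (-83739 + 521² + 38*521) = (-267151 + 305099) + (-83739 + 271441 + 19798) = 37948 + 207500 = 245448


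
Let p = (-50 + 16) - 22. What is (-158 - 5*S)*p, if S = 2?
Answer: 9408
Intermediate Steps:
p = -56 (p = -34 - 22 = -56)
(-158 - 5*S)*p = (-158 - 5*2)*(-56) = (-158 - 10)*(-56) = -168*(-56) = 9408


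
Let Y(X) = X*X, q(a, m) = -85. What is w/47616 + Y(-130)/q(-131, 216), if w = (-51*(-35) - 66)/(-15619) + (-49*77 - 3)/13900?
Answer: -8735296709835637/43934922508800 ≈ -198.82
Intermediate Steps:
Y(X) = X**2
w = -20717861/54276025 (w = (1785 - 66)*(-1/15619) + (-3773 - 3)*(1/13900) = 1719*(-1/15619) - 3776*1/13900 = -1719/15619 - 944/3475 = -20717861/54276025 ≈ -0.38171)
w/47616 + Y(-130)/q(-131, 216) = -20717861/54276025/47616 + (-130)**2/(-85) = -20717861/54276025*1/47616 + 16900*(-1/85) = -20717861/2584407206400 - 3380/17 = -8735296709835637/43934922508800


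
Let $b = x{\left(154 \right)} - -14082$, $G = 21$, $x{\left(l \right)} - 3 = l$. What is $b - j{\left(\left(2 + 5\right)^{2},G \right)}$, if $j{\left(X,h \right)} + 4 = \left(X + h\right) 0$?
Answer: $14243$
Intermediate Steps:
$x{\left(l \right)} = 3 + l$
$j{\left(X,h \right)} = -4$ ($j{\left(X,h \right)} = -4 + \left(X + h\right) 0 = -4 + 0 = -4$)
$b = 14239$ ($b = \left(3 + 154\right) - -14082 = 157 + 14082 = 14239$)
$b - j{\left(\left(2 + 5\right)^{2},G \right)} = 14239 - -4 = 14239 + 4 = 14243$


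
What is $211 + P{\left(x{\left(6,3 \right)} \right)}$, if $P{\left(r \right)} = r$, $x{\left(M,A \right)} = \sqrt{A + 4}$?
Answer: $211 + \sqrt{7} \approx 213.65$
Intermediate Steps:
$x{\left(M,A \right)} = \sqrt{4 + A}$
$211 + P{\left(x{\left(6,3 \right)} \right)} = 211 + \sqrt{4 + 3} = 211 + \sqrt{7}$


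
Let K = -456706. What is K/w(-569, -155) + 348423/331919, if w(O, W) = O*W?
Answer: -120860232329/29273596205 ≈ -4.1286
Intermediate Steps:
K/w(-569, -155) + 348423/331919 = -456706/((-569*(-155))) + 348423/331919 = -456706/88195 + 348423*(1/331919) = -456706*1/88195 + 348423/331919 = -456706/88195 + 348423/331919 = -120860232329/29273596205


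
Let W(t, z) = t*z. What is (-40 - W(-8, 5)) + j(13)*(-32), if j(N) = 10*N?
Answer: -4160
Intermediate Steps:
(-40 - W(-8, 5)) + j(13)*(-32) = (-40 - (-8)*5) + (10*13)*(-32) = (-40 - 1*(-40)) + 130*(-32) = (-40 + 40) - 4160 = 0 - 4160 = -4160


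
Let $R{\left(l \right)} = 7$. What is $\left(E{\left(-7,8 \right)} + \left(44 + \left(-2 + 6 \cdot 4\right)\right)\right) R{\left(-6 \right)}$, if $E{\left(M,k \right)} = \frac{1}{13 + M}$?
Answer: $\frac{2779}{6} \approx 463.17$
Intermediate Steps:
$\left(E{\left(-7,8 \right)} + \left(44 + \left(-2 + 6 \cdot 4\right)\right)\right) R{\left(-6 \right)} = \left(\frac{1}{13 - 7} + \left(44 + \left(-2 + 6 \cdot 4\right)\right)\right) 7 = \left(\frac{1}{6} + \left(44 + \left(-2 + 24\right)\right)\right) 7 = \left(\frac{1}{6} + \left(44 + 22\right)\right) 7 = \left(\frac{1}{6} + 66\right) 7 = \frac{397}{6} \cdot 7 = \frac{2779}{6}$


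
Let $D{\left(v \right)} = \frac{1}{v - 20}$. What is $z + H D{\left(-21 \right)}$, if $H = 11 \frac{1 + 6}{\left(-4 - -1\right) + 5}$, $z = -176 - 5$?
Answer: $- \frac{14919}{82} \approx -181.94$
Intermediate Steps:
$z = -181$ ($z = -176 - 5 = -181$)
$D{\left(v \right)} = \frac{1}{-20 + v}$
$H = \frac{77}{2}$ ($H = 11 \frac{7}{\left(-4 + 1\right) + 5} = 11 \frac{7}{-3 + 5} = 11 \cdot \frac{7}{2} = \frac{77}{2} \approx 38.5$)
$z + H D{\left(-21 \right)} = -181 + \frac{77}{2 \left(-20 - 21\right)} = -181 + \frac{77}{2 \left(-41\right)} = -181 + \frac{77}{2} \left(- \frac{1}{41}\right) = -181 - \frac{77}{82} = - \frac{14919}{82}$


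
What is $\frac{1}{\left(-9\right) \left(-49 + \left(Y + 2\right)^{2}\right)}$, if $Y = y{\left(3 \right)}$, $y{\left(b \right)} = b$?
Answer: $\frac{1}{216} \approx 0.0046296$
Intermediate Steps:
$Y = 3$
$\frac{1}{\left(-9\right) \left(-49 + \left(Y + 2\right)^{2}\right)} = \frac{1}{\left(-9\right) \left(-49 + \left(3 + 2\right)^{2}\right)} = \frac{1}{\left(-9\right) \left(-49 + 5^{2}\right)} = \frac{1}{\left(-9\right) \left(-49 + 25\right)} = \frac{1}{\left(-9\right) \left(-24\right)} = \frac{1}{216}$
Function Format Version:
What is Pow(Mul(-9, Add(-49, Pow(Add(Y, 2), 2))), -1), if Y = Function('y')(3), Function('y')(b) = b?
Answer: Rational(1, 216) ≈ 0.0046296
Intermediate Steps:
Y = 3
Pow(Mul(-9, Add(-49, Pow(Add(Y, 2), 2))), -1) = Pow(Mul(-9, Add(-49, Pow(Add(3, 2), 2))), -1) = Pow(Mul(-9, Add(-49, Pow(5, 2))), -1) = Pow(Mul(-9, Add(-49, 25)), -1) = Pow(Mul(-9, -24), -1) = Pow(216, -1) = Rational(1, 216)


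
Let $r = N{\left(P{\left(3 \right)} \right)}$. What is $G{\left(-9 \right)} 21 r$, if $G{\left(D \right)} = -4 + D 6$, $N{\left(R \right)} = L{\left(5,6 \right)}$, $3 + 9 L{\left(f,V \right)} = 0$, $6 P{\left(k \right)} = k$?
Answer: $406$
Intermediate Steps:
$P{\left(k \right)} = \frac{k}{6}$
$L{\left(f,V \right)} = - \frac{1}{3}$ ($L{\left(f,V \right)} = - \frac{1}{3} + \frac{1}{9} \cdot 0 = - \frac{1}{3} + 0 = - \frac{1}{3}$)
$N{\left(R \right)} = - \frac{1}{3}$
$G{\left(D \right)} = -4 + 6 D$
$r = - \frac{1}{3} \approx -0.33333$
$G{\left(-9 \right)} 21 r = \left(-4 + 6 \left(-9\right)\right) 21 \left(- \frac{1}{3}\right) = \left(-4 - 54\right) 21 \left(- \frac{1}{3}\right) = \left(-58\right) 21 \left(- \frac{1}{3}\right) = \left(-1218\right) \left(- \frac{1}{3}\right) = 406$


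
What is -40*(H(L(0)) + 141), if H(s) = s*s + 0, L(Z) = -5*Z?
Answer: -5640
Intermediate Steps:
H(s) = s**2 (H(s) = s**2 + 0 = s**2)
-40*(H(L(0)) + 141) = -40*((-5*0)**2 + 141) = -40*(0**2 + 141) = -40*(0 + 141) = -40*141 = -5640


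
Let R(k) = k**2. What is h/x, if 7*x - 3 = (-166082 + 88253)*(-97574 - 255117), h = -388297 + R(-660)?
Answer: 331121/27449587842 ≈ 1.2063e-5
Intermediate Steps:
h = 47303 (h = -388297 + (-660)**2 = -388297 + 435600 = 47303)
x = 27449587842/7 (x = 3/7 + ((-166082 + 88253)*(-97574 - 255117))/7 = 3/7 + (-77829*(-352691))/7 = 3/7 + (1/7)*27449587839 = 3/7 + 27449587839/7 = 27449587842/7 ≈ 3.9214e+9)
h/x = 47303/(27449587842/7) = 47303*(7/27449587842) = 331121/27449587842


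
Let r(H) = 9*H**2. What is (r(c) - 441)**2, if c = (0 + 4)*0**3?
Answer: 194481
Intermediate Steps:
c = 0 (c = 4*0 = 0)
(r(c) - 441)**2 = (9*0**2 - 441)**2 = (9*0 - 441)**2 = (0 - 441)**2 = (-441)**2 = 194481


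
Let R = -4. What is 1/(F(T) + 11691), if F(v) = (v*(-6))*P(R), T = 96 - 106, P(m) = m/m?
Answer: 1/11751 ≈ 8.5099e-5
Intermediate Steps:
P(m) = 1
T = -10
F(v) = -6*v (F(v) = (v*(-6))*1 = -6*v*1 = -6*v)
1/(F(T) + 11691) = 1/(-6*(-10) + 11691) = 1/(60 + 11691) = 1/11751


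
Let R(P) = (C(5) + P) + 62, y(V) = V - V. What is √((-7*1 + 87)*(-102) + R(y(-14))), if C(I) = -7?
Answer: I*√8105 ≈ 90.028*I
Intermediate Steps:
y(V) = 0
R(P) = 55 + P (R(P) = (-7 + P) + 62 = 55 + P)
√((-7*1 + 87)*(-102) + R(y(-14))) = √((-7*1 + 87)*(-102) + (55 + 0)) = √((-7 + 87)*(-102) + 55) = √(80*(-102) + 55) = √(-8160 + 55) = √(-8105) = I*√8105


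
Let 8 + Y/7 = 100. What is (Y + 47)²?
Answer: 477481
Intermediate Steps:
Y = 644 (Y = -56 + 7*100 = -56 + 700 = 644)
(Y + 47)² = (644 + 47)² = 691² = 477481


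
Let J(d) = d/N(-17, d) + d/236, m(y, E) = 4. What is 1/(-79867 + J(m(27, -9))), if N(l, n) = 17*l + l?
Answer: -9027/720959374 ≈ -1.2521e-5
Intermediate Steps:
N(l, n) = 18*l
J(d) = 35*d/36108 (J(d) = d/((18*(-17))) + d/236 = d/(-306) + d*(1/236) = d*(-1/306) + d/236 = -d/306 + d/236 = 35*d/36108)
1/(-79867 + J(m(27, -9))) = 1/(-79867 + (35/36108)*4) = 1/(-79867 + 35/9027) = 1/(-720959374/9027) = -9027/720959374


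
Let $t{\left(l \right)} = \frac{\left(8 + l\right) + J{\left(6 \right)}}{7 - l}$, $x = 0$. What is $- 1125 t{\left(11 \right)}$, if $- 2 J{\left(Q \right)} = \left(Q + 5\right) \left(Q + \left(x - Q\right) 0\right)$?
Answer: $- \frac{7875}{2} \approx -3937.5$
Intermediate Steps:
$J{\left(Q \right)} = - \frac{Q \left(5 + Q\right)}{2}$ ($J{\left(Q \right)} = - \frac{\left(Q + 5\right) \left(Q + \left(0 - Q\right) 0\right)}{2} = - \frac{\left(5 + Q\right) \left(Q + - Q 0\right)}{2} = - \frac{\left(5 + Q\right) \left(Q + 0\right)}{2} = - \frac{\left(5 + Q\right) Q}{2} = - \frac{Q \left(5 + Q\right)}{2}$)
$t{\left(l \right)} = \frac{-25 + l}{7 - l}$ ($t{\left(l \right)} = \frac{\left(8 + l\right) - 3 \left(5 + 6\right)}{7 - l} = \frac{\left(8 + l\right) - 3 \cdot 11}{7 - l} = \frac{\left(8 + l\right) - 33}{7 - l} = \frac{-25 + l}{7 - l}$)
$- 1125 t{\left(11 \right)} = - 1125 \frac{25 - 11}{-7 + 11} = - 1125 \frac{25 - 11}{4} = - 1125 \cdot \frac{1}{4} \cdot 14 = \left(-1125\right) \frac{7}{2} = - \frac{7875}{2}$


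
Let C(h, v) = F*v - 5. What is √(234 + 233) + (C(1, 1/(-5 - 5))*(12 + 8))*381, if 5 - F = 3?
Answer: -39624 + √467 ≈ -39602.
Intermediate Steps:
F = 2 (F = 5 - 1*3 = 5 - 3 = 2)
C(h, v) = -5 + 2*v (C(h, v) = 2*v - 5 = -5 + 2*v)
√(234 + 233) + (C(1, 1/(-5 - 5))*(12 + 8))*381 = √(234 + 233) + ((-5 + 2/(-5 - 5))*(12 + 8))*381 = √467 + ((-5 + 2/(-10))*20)*381 = √467 + ((-5 + 2*(-⅒))*20)*381 = √467 + ((-5 - ⅕)*20)*381 = √467 - 26/5*20*381 = √467 - 104*381 = √467 - 39624 = -39624 + √467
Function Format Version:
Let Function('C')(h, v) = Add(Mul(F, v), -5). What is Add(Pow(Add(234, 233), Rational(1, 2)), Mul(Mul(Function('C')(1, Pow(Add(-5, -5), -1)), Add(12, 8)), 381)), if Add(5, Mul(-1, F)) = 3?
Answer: Add(-39624, Pow(467, Rational(1, 2))) ≈ -39602.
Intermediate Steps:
F = 2 (F = Add(5, Mul(-1, 3)) = Add(5, -3) = 2)
Function('C')(h, v) = Add(-5, Mul(2, v)) (Function('C')(h, v) = Add(Mul(2, v), -5) = Add(-5, Mul(2, v)))
Add(Pow(Add(234, 233), Rational(1, 2)), Mul(Mul(Function('C')(1, Pow(Add(-5, -5), -1)), Add(12, 8)), 381)) = Add(Pow(Add(234, 233), Rational(1, 2)), Mul(Mul(Add(-5, Mul(2, Pow(Add(-5, -5), -1))), Add(12, 8)), 381)) = Add(Pow(467, Rational(1, 2)), Mul(Mul(Add(-5, Mul(2, Pow(-10, -1))), 20), 381)) = Add(Pow(467, Rational(1, 2)), Mul(Mul(Add(-5, Mul(2, Rational(-1, 10))), 20), 381)) = Add(Pow(467, Rational(1, 2)), Mul(Mul(Add(-5, Rational(-1, 5)), 20), 381)) = Add(Pow(467, Rational(1, 2)), Mul(Mul(Rational(-26, 5), 20), 381)) = Add(Pow(467, Rational(1, 2)), Mul(-104, 381)) = Add(Pow(467, Rational(1, 2)), -39624) = Add(-39624, Pow(467, Rational(1, 2)))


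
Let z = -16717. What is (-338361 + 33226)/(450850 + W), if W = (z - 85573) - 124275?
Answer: -61027/44857 ≈ -1.3605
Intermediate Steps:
W = -226565 (W = (-16717 - 85573) - 124275 = -102290 - 124275 = -226565)
(-338361 + 33226)/(450850 + W) = (-338361 + 33226)/(450850 - 226565) = -305135/224285 = -305135*1/224285 = -61027/44857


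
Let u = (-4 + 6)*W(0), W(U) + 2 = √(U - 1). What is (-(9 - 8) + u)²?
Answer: 21 - 20*I ≈ 21.0 - 20.0*I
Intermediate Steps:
W(U) = -2 + √(-1 + U) (W(U) = -2 + √(U - 1) = -2 + √(-1 + U))
u = -4 + 2*I (u = (-4 + 6)*(-2 + √(-1 + 0)) = 2*(-2 + √(-1)) = 2*(-2 + I) = -4 + 2*I ≈ -4.0 + 2.0*I)
(-(9 - 8) + u)² = (-(9 - 8) + (-4 + 2*I))² = (-1*1 + (-4 + 2*I))² = (-1 + (-4 + 2*I))² = (-5 + 2*I)²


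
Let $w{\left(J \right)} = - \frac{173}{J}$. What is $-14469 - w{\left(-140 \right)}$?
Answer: $- \frac{2025833}{140} \approx -14470.0$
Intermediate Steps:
$-14469 - w{\left(-140 \right)} = -14469 - - \frac{173}{-140} = -14469 - \left(-173\right) \left(- \frac{1}{140}\right) = -14469 - \frac{173}{140} = - \frac{2025833}{140}$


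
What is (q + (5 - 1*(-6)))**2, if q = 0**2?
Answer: 121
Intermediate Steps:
q = 0
(q + (5 - 1*(-6)))**2 = (0 + (5 - 1*(-6)))**2 = (0 + (5 + 6))**2 = (0 + 11)**2 = 11**2 = 121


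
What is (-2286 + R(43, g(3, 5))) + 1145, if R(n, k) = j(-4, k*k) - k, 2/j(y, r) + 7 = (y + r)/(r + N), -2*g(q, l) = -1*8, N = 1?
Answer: -122549/107 ≈ -1145.3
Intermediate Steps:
g(q, l) = 4 (g(q, l) = -(-1)*8/2 = -1/2*(-8) = 4)
j(y, r) = 2/(-7 + (r + y)/(1 + r)) (j(y, r) = 2/(-7 + (y + r)/(r + 1)) = 2/(-7 + (r + y)/(1 + r)))
R(n, k) = -k + 2*(1 + k**2)/(-11 - 6*k**2) (R(n, k) = 2*(1 + k*k)/(-7 - 4 - 6*k*k) - k = 2*(1 + k**2)/(-7 - 4 - 6*k**2) - k = 2*(1 + k**2)/(-11 - 6*k**2) - k = -k + 2*(1 + k**2)/(-11 - 6*k**2))
(-2286 + R(43, g(3, 5))) + 1145 = (-2286 + (-2 - 2*4**2 - 1*4*(11 + 6*4**2))/(11 + 6*4**2)) + 1145 = (-2286 + (-2 - 2*16 - 1*4*(11 + 6*16))/(11 + 6*16)) + 1145 = (-2286 + (-2 - 32 - 1*4*(11 + 96))/(11 + 96)) + 1145 = (-2286 + (-2 - 32 - 1*4*107)/107) + 1145 = (-2286 + (-2 - 32 - 428)/107) + 1145 = (-2286 + (1/107)*(-462)) + 1145 = (-2286 - 462/107) + 1145 = -245064/107 + 1145 = -122549/107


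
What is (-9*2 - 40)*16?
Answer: -928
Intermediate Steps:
(-9*2 - 40)*16 = (-18 - 40)*16 = -58*16 = -928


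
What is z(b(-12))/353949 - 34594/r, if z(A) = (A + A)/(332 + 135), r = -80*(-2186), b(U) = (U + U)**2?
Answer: -952997584157/4817774453840 ≈ -0.19781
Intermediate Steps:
b(U) = 4*U**2 (b(U) = (2*U)**2 = 4*U**2)
r = 174880
z(A) = 2*A/467 (z(A) = (2*A)/467 = (2*A)*(1/467) = 2*A/467)
z(b(-12))/353949 - 34594/r = (2*(4*(-12)**2)/467)/353949 - 34594/174880 = (2*(4*144)/467)*(1/353949) - 34594*1/174880 = ((2/467)*576)*(1/353949) - 17297/87440 = (1152/467)*(1/353949) - 17297/87440 = 384/55098061 - 17297/87440 = -952997584157/4817774453840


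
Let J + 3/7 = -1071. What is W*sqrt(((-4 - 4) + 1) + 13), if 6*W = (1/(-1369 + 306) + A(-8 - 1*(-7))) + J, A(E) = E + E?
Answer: -2662463*sqrt(6)/14882 ≈ -438.23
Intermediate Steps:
J = -7500/7 (J = -3/7 - 1071 = -7500/7 ≈ -1071.4)
A(E) = 2*E
W = -2662463/14882 (W = ((1/(-1369 + 306) + 2*(-8 - 1*(-7))) - 7500/7)/6 = ((1/(-1063) + 2*(-8 + 7)) - 7500/7)/6 = ((-1/1063 + 2*(-1)) - 7500/7)/6 = ((-1/1063 - 2) - 7500/7)/6 = (-2127/1063 - 7500/7)/6 = (1/6)*(-7987389/7441) = -2662463/14882 ≈ -178.90)
W*sqrt(((-4 - 4) + 1) + 13) = -2662463*sqrt(((-4 - 4) + 1) + 13)/14882 = -2662463*sqrt((-8 + 1) + 13)/14882 = -2662463*sqrt(-7 + 13)/14882 = -2662463*sqrt(6)/14882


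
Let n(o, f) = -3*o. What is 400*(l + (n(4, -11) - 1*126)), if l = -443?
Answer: -232400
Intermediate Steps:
400*(l + (n(4, -11) - 1*126)) = 400*(-443 + (-3*4 - 1*126)) = 400*(-443 + (-12 - 126)) = 400*(-443 - 138) = 400*(-581) = -232400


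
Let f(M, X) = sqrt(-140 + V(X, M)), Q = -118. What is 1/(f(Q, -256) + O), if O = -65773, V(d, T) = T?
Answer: -65773/4326087787 - I*sqrt(258)/4326087787 ≈ -1.5204e-5 - 3.7129e-9*I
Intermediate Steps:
f(M, X) = sqrt(-140 + M)
1/(f(Q, -256) + O) = 1/(sqrt(-140 - 118) - 65773) = 1/(sqrt(-258) - 65773) = 1/(I*sqrt(258) - 65773) = 1/(-65773 + I*sqrt(258))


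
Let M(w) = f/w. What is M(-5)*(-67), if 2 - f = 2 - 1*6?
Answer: 402/5 ≈ 80.400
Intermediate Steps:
f = 6 (f = 2 - (2 - 1*6) = 2 - (2 - 6) = 2 - 1*(-4) = 2 + 4 = 6)
M(w) = 6/w
M(-5)*(-67) = (6/(-5))*(-67) = (6*(-1/5))*(-67) = -6/5*(-67) = 402/5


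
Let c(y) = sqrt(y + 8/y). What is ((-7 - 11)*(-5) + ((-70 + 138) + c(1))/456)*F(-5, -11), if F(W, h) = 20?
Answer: 205555/114 ≈ 1803.1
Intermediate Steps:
((-7 - 11)*(-5) + ((-70 + 138) + c(1))/456)*F(-5, -11) = ((-7 - 11)*(-5) + ((-70 + 138) + sqrt(1 + 8/1))/456)*20 = (-18*(-5) + (68 + sqrt(1 + 8*1))*(1/456))*20 = (90 + (68 + sqrt(1 + 8))*(1/456))*20 = (90 + (68 + sqrt(9))*(1/456))*20 = (90 + (68 + 3)*(1/456))*20 = (90 + 71*(1/456))*20 = (90 + 71/456)*20 = (41111/456)*20 = 205555/114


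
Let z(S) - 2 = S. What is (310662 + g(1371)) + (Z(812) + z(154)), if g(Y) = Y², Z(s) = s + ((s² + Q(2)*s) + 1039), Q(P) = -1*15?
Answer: 2839474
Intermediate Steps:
z(S) = 2 + S
Q(P) = -15
Z(s) = 1039 + s² - 14*s (Z(s) = s + ((s² - 15*s) + 1039) = s + (1039 + s² - 15*s) = 1039 + s² - 14*s)
(310662 + g(1371)) + (Z(812) + z(154)) = (310662 + 1371²) + ((1039 + 812² - 14*812) + (2 + 154)) = (310662 + 1879641) + ((1039 + 659344 - 11368) + 156) = 2190303 + (649015 + 156) = 2190303 + 649171 = 2839474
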